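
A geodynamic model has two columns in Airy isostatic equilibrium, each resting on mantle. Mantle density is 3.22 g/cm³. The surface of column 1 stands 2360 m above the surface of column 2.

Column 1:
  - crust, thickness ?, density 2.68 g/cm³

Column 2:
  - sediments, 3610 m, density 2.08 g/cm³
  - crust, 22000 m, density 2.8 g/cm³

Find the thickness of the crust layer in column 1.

38800 m

Take the compensation level at the base of the deeper column (depth z_c below the surface of column 1) and equate Σ ρ_i t_i down to z_c; mantle fills any gap and the z_c terms cancel.
Column 1: x×2.68 + (z_c − 0 − x)×3.22
Column 2: 2360×0 + 3610×2.08 + 22000×2.8 + (z_c − 2360 − 25610)×3.22
The z_c×3.22 term appears on both sides and cancels. Collect the known terms of each column as K = Σ(ρt)_known − 3.22 × (depth of known layers): K_1 = 0 − 3.22×0 = 0; K_2 = 69108.8 − 3.22×(2360 + 25610) = −20954.6.
Balance: K_1 − x×(3.22 − 2.68) = K_2, so x = (K_1 − K_2)/(3.22 − 2.68) = 20954.6/0.54 = 38800 m.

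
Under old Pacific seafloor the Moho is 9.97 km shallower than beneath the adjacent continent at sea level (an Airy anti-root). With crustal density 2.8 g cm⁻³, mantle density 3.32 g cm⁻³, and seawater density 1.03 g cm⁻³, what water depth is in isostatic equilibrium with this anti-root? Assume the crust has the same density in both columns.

2.93 km

Replacing a thickness d of crust by seawater at the top must be balanced by replacing crust with mantle at the base: d (ρ_c − ρ_w) = a (ρ_m − ρ_c).
d = a (ρ_m − ρ_c)/(ρ_c − ρ_w) = 9.97 km × 0.52/1.77 = 2.93 km.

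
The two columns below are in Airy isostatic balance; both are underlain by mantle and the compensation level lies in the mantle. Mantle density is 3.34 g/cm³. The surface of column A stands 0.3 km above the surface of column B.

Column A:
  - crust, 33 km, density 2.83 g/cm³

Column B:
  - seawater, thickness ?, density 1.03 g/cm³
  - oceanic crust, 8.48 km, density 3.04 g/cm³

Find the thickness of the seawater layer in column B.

5.75 km

Take the compensation level at the base of the deeper column (depth z_c below the surface of column A) and equate Σ ρ_i t_i down to z_c; mantle fills any gap and the z_c terms cancel.
Column A: 33×2.83 + (z_c − 33)×3.34
Column B: 0.3×0 + x×1.03 + 8.48×3.04 + (z_c − 0.3 − 8.48 − x)×3.34
The z_c×3.34 term appears on both sides and cancels. Collect the known terms of each column as K = Σ(ρt)_known − 3.34 × (depth of known layers): K_A = 93.39 − 3.34×33 = −16.83; K_B = 25.7792 − 3.34×(0.3 + 8.48) = −3.546.
Balance: K_A = K_B − x×(3.34 − 1.03), so x = (K_B − K_A)/(3.34 − 1.03) = 13.284/2.31 = 5.75 km.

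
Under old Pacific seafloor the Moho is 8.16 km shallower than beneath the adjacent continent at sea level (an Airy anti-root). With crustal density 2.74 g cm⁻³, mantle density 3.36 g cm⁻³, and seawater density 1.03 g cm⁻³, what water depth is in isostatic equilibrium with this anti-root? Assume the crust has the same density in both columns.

2.96 km

Replacing a thickness d of crust by seawater at the top must be balanced by replacing crust with mantle at the base: d (ρ_c − ρ_w) = a (ρ_m − ρ_c).
d = a (ρ_m − ρ_c)/(ρ_c − ρ_w) = 8.16 km × 0.62/1.71 = 2.96 km.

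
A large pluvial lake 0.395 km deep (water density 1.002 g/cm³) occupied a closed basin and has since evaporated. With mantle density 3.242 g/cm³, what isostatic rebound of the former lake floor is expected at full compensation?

0.122 km

u = d ρ_w/ρ_m = 0.395 km × 1.002/3.242 = 0.122 km.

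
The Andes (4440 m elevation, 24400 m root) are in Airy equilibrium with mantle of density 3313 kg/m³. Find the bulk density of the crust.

2800 kg/m³

ρ_c h = (ρ_m − ρ_c) r → ρ_c (h + r) = ρ_m r → ρ_c = ρ_m r / (h + r).
ρ_c = 3313 × 24400 m / (4440 m + 24400 m) = 2800 kg/m³.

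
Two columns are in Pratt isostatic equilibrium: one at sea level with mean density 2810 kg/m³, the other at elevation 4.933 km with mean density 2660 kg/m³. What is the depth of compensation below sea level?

ρ_ref D = ρ (D + h) → D (ρ_ref − ρ) = ρ h.
D = ρ h/(ρ_ref − ρ) = 2660 × 4.933 km/(2810 − 2660) = 87.5 km.

87.5 km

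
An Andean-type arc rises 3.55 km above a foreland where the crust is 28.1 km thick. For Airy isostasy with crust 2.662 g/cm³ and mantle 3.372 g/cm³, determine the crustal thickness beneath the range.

45 km

Root depth r = h ρ_c / (ρ_m − ρ_c) = 3.55 km × 2.662 / 0.71 = 13.31 km.
Total thickness = T + h + r = 28.1 km + 3.55 km + 13.31 km = 45 km.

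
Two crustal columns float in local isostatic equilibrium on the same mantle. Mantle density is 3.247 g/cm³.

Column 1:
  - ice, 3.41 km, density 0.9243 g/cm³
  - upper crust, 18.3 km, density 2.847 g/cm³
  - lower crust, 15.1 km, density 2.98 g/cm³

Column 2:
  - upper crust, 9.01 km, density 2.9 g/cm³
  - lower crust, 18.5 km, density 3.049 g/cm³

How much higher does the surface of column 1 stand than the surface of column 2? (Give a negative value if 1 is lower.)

3.84 km

For any compensation level in the mantle, the mantle terms cancel and isostasy reduces to e = (Σt_1 − Σt_2) − (Σ(ρt)_1 − Σ(ρt)_2) / ρ_m.
Σt_1 = 36.81 km; Σt_2 = 27.51 km; Σ(ρt)_1 = 100.249963; Σ(ρt)_2 = 82.5355 (in km·g/cm³).
e = (36.81 − 27.51) − (100.249963 − 82.5355) / 3.247 = 3.84 km.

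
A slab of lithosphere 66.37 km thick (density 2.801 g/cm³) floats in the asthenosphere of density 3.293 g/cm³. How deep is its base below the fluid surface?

56.5 km

Draft d = t ρ_obj/ρ_fluid = 66.37 km × 2.801/3.293 = 56.5 km.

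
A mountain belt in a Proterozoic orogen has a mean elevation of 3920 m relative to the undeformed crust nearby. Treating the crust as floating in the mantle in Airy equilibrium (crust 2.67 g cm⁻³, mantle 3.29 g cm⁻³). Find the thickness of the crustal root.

For local isostatic compensation: the weight of the topography is balanced by the buoyancy of the root, ρ_c h = (ρ_m − ρ_c) r.
r = h · ρ_c / (ρ_m − ρ_c) = 3920 m × 2.67 / (3.29 − 2.67) = 16900 m.

16900 m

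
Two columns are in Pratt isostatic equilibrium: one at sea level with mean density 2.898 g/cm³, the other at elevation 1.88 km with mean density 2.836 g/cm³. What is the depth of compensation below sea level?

ρ_ref D = ρ (D + h) → D (ρ_ref − ρ) = ρ h.
D = ρ h/(ρ_ref − ρ) = 2.836 × 1.88 km/(2.898 − 2.836) = 86 km.

86 km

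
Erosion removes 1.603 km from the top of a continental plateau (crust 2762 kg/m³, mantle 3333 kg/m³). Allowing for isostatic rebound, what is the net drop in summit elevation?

0.275 km

Rebound u = e ρ_c/ρ_m = 1.603 km × 2762/3333 = 1.328 km.
Net surface drop = e − u = 1.603 km − 1.328 km = e (ρ_m − ρ_c)/ρ_m = 0.275 km.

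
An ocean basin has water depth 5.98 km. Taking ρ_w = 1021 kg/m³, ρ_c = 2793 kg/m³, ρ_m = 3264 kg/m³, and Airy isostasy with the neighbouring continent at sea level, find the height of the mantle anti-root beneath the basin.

In Airy isostatic equilibrium: replacing crust with seawater at the top is compensated by replacing crust with mantle at the base: d (ρ_c − ρ_w) = a (ρ_m − ρ_c).
a = d (ρ_c − ρ_w)/(ρ_m − ρ_c) = 5.98 km × 1772/471 = 22.5 km.

22.5 km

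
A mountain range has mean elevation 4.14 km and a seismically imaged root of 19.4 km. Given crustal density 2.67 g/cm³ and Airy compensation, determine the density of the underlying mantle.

3.24 g/cm³

Airy balance: ρ_c h = (ρ_m − ρ_c) r → ρ_m = ρ_c (1 + h/r).
ρ_m = 2.67 × (1 + 4.14 km/19.4 km) = 3.24 g/cm³.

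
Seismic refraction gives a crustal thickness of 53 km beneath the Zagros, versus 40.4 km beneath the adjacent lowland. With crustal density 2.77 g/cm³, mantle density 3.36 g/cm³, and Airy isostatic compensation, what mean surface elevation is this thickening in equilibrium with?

2.21 km

Excess crust Δ = 53 km − 40.4 km = 12.6 km, split between elevation h and root r with h + r = Δ.
Airy balance ρ_c h = (ρ_m − ρ_c) r gives r = h ρ_c/(ρ_m − ρ_c), so h (1 + ρ_c/(ρ_m − ρ_c)) = Δ, i.e. h = Δ (ρ_m − ρ_c)/ρ_m.
h = 12.6 km × 0.59/3.36 = 2.21 km.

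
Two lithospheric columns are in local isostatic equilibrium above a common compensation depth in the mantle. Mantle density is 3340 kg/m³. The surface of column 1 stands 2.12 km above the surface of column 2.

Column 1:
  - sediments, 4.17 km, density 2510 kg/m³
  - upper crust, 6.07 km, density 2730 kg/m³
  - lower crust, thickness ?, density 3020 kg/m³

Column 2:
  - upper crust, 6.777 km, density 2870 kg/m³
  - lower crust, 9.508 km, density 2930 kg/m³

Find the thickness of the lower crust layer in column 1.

21.9 km

Take the compensation level at the base of the deeper column (depth z_c below the surface of column 1) and equate Σ ρ_i t_i down to z_c; mantle fills any gap and the z_c terms cancel.
Column 1: 4.17×2510 + 6.07×2730 + x×3020 + (z_c − 10.24 − x)×3340
Column 2: 2.12×0 + 6.777×2870 + 9.508×2930 + (z_c − 2.12 − 16.285)×3340
The z_c×3340 term appears on both sides and cancels. Collect the known terms of each column as K = Σ(ρt)_known − 3340 × (depth of known layers): K_1 = 27037.8 − 3340×10.24 = −7163.8; K_2 = 47308.43 − 3340×(2.12 + 16.285) = −14164.27.
Balance: K_1 − x×(3340 − 3020) = K_2, so x = (K_1 − K_2)/(3340 − 3020) = 7000.47/320 = 21.9 km.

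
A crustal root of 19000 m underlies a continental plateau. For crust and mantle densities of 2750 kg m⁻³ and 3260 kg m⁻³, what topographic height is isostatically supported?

In Airy isostatic equilibrium: ρ_c h = (ρ_m − ρ_c) r.
h = r (ρ_m − ρ_c) / ρ_c = 19000 m × (3260 − 2750) / 2750 = 3520 m.

3520 m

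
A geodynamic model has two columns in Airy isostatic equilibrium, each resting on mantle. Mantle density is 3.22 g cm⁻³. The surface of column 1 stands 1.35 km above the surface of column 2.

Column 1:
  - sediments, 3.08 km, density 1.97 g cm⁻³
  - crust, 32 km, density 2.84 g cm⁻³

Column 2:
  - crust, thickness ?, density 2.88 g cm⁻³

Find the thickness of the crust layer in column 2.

Take the compensation level at the base of the deeper column (depth z_c below the surface of column 1) and equate Σ ρ_i t_i down to z_c; mantle fills any gap and the z_c terms cancel.
Column 1: 3.08×1.97 + 32×2.84 + (z_c − 35.08)×3.22
Column 2: 1.35×0 + x×2.88 + (z_c − 1.35 − 0 − x)×3.22
The z_c×3.22 term appears on both sides and cancels. Collect the known terms of each column as K = Σ(ρt)_known − 3.22 × (depth of known layers): K_1 = 96.9476 − 3.22×35.08 = −16.01; K_2 = 0 − 3.22×(1.35 + 0) = −4.347.
Balance: K_1 = K_2 − x×(3.22 − 2.88), so x = (K_2 − K_1)/(3.22 − 2.88) = 11.663/0.34 = 34.3 km.

34.3 km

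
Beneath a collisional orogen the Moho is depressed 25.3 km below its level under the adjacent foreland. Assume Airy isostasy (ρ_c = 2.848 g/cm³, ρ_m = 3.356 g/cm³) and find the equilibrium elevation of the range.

By Archimedes' principle applied to the lithosphere: ρ_c h = (ρ_m − ρ_c) r.
h = r (ρ_m − ρ_c) / ρ_c = 25.3 km × (3.356 − 2.848) / 2.848 = 4.51 km.

4.51 km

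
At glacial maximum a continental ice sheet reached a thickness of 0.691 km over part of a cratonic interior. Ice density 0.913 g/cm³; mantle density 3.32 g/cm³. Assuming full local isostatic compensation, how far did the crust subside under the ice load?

Isostatic balance requires: the ice load ρ_ice t is balanced by mantle displaced below, ρ_m s.
s = t ρ_ice / ρ_m = 0.691 km × 0.913/3.32 = 0.19 km.

0.19 km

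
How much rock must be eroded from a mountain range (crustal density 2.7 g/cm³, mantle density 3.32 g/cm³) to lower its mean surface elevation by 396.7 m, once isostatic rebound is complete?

Net drop Δ = e − u = e − e ρ_c/ρ_m = e (ρ_m − ρ_c)/ρ_m.
e = Δ ρ_m/(ρ_m − ρ_c) = 396.7 m × 3.32/0.62 = 2120 m.

2120 m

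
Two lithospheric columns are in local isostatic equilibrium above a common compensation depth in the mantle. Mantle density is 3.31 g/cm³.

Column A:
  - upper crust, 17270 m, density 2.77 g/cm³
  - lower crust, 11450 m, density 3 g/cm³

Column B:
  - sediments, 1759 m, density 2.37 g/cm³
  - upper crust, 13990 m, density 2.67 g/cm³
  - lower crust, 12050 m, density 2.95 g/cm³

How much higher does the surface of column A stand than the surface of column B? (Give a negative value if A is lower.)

−625 m

For any compensation level in the mantle, the mantle terms cancel and isostasy reduces to e = (Σt_A − Σt_B) − (Σ(ρt)_A − Σ(ρt)_B) / ρ_m.
Σt_A = 28720 m; Σt_B = 27799 m; Σ(ρt)_A = 82187.9; Σ(ρt)_B = 77069.63 (in m·g/cm³).
e = (28720 − 27799) − (82187.9 − 77069.63) / 3.31 = −625 m.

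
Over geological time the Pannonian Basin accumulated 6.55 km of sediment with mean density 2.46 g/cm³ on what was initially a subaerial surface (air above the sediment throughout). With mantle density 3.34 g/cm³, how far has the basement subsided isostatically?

Subaerial load: s = t ρ_sed / ρ_m = 6.55 km × 2.46/3.34 = 4.82 km.

4.82 km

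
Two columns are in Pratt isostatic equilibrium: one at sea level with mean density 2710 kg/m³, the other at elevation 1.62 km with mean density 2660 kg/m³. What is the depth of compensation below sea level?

ρ_ref D = ρ (D + h) → D (ρ_ref − ρ) = ρ h.
D = ρ h/(ρ_ref − ρ) = 2660 × 1.62 km/(2710 − 2660) = 86.2 km.

86.2 km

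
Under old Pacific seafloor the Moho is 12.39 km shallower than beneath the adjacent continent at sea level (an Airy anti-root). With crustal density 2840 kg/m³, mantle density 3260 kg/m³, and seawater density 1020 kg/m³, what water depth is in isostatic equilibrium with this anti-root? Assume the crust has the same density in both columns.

Replacing a thickness d of crust by seawater at the top must be balanced by replacing crust with mantle at the base: d (ρ_c − ρ_w) = a (ρ_m − ρ_c).
d = a (ρ_m − ρ_c)/(ρ_c − ρ_w) = 12.39 km × 420/1820 = 2.86 km.

2.86 km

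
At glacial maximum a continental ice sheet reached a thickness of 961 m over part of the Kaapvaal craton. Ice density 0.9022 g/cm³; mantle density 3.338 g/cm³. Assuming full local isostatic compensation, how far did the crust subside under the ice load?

260 m

By Archimedes' principle applied to the lithosphere: the ice load ρ_ice t is balanced by mantle displaced below, ρ_m s.
s = t ρ_ice / ρ_m = 961 m × 0.9022/3.338 = 260 m.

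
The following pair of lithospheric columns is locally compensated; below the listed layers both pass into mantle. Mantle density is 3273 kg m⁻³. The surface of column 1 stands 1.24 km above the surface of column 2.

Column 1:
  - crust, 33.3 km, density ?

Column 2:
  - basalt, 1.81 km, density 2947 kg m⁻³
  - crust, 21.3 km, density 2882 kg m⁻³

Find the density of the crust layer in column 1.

Take the compensation level at the base of the deeper column (depth z_c below the surface of column 1) and equate Σ ρ_i t_i down to z_c; mantle fills any gap and the z_c terms cancel.
Column 1: 33.3×ρ + (z_c − 33.3)×3273
Column 2: 1.24×0 + 1.81×2947 + 21.3×2882 + (z_c − 1.24 − 23.11)×3273
The z_c×3273 term appears on both sides and cancels. Collect the known terms of each column as K = Σ(ρt)_known − 3273 × (depth of known layers): K_1 = 0 − 3273×33.3 = −108990.9; K_2 = 66720.67 − 3273×(1.24 + 23.11) = −12976.88.
Balance: K_1 + 33.3×ρ = K_2, so ρ = (K_2 − K_1)/33.3 = 96014/33.3 = 2880 kg m⁻³.

2880 kg m⁻³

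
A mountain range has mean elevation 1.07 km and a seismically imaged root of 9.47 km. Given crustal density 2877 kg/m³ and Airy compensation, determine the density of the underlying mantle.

Airy balance: ρ_c h = (ρ_m − ρ_c) r → ρ_m = ρ_c (1 + h/r).
ρ_m = 2877 × (1 + 1.07 km/9.47 km) = 3200 kg/m³.

3200 kg/m³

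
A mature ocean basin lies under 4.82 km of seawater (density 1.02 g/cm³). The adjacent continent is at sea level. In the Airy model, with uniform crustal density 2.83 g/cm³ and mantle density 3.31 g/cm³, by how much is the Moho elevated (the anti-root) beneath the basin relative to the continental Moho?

18.2 km

By Archimedes' principle applied to the lithosphere: replacing crust with seawater at the top is compensated by replacing crust with mantle at the base: d (ρ_c − ρ_w) = a (ρ_m − ρ_c).
a = d (ρ_c − ρ_w)/(ρ_m − ρ_c) = 4.82 km × 1.81/0.48 = 18.2 km.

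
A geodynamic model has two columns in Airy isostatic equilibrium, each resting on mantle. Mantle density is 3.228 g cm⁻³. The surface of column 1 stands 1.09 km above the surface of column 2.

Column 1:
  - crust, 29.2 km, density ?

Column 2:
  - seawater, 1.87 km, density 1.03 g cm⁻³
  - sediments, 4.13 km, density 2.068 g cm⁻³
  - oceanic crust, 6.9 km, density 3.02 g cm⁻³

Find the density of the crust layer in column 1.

2.75 g cm⁻³

Take the compensation level at the base of the deeper column (depth z_c below the surface of column 1) and equate Σ ρ_i t_i down to z_c; mantle fills any gap and the z_c terms cancel.
Column 1: 29.2×ρ + (z_c − 29.2)×3.228
Column 2: 1.09×0 + 1.87×1.03 + 4.13×2.068 + 6.9×3.02 + (z_c − 1.09 − 12.9)×3.228
The z_c×3.228 term appears on both sides and cancels. Collect the known terms of each column as K = Σ(ρt)_known − 3.228 × (depth of known layers): K_1 = 0 − 3.228×29.2 = −94.2576; K_2 = 31.30494 − 3.228×(1.09 + 12.9) = −13.85478.
Balance: K_1 + 29.2×ρ = K_2, so ρ = (K_2 − K_1)/29.2 = 80.4028/29.2 = 2.75 g cm⁻³.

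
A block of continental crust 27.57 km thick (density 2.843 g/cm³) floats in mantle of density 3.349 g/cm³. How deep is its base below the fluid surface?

Draft d = t ρ_obj/ρ_fluid = 27.57 km × 2.843/3.349 = 23.4 km.

23.4 km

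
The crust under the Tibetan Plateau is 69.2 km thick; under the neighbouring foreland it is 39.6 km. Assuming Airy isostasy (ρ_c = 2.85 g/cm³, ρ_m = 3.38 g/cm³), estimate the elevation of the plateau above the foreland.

Excess crust Δ = 69.2 km − 39.6 km = 29.6 km, split between elevation h and root r with h + r = Δ.
Airy balance ρ_c h = (ρ_m − ρ_c) r gives r = h ρ_c/(ρ_m − ρ_c), so h (1 + ρ_c/(ρ_m − ρ_c)) = Δ, i.e. h = Δ (ρ_m − ρ_c)/ρ_m.
h = 29.6 km × 0.53/3.38 = 4.64 km.

4.64 km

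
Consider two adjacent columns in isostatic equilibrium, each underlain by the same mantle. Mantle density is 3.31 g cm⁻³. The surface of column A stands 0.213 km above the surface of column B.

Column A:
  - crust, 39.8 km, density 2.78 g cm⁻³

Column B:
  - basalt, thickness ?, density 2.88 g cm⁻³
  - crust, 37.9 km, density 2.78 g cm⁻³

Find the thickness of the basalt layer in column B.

Take the compensation level at the base of the deeper column (depth z_c below the surface of column A) and equate Σ ρ_i t_i down to z_c; mantle fills any gap and the z_c terms cancel.
Column A: 39.8×2.78 + (z_c − 39.8)×3.31
Column B: 0.213×0 + x×2.88 + 37.9×2.78 + (z_c − 0.213 − 37.9 − x)×3.31
The z_c×3.31 term appears on both sides and cancels. Collect the known terms of each column as K = Σ(ρt)_known − 3.31 × (depth of known layers): K_A = 110.644 − 3.31×39.8 = −21.094; K_B = 105.362 − 3.31×(0.213 + 37.9) = −20.79203.
Balance: K_A = K_B − x×(3.31 − 2.88), so x = (K_B − K_A)/(3.31 − 2.88) = 0.30197/0.43 = 0.702 km.

0.702 km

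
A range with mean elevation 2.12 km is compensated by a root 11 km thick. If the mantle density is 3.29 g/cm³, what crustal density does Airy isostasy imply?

2.76 g/cm³

ρ_c h = (ρ_m − ρ_c) r → ρ_c (h + r) = ρ_m r → ρ_c = ρ_m r / (h + r).
ρ_c = 3.29 × 11 km / (2.12 km + 11 km) = 2.76 g/cm³.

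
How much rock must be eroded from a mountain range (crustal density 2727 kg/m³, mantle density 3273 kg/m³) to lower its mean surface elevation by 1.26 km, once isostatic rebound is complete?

7.55 km

Net drop Δ = e − u = e − e ρ_c/ρ_m = e (ρ_m − ρ_c)/ρ_m.
e = Δ ρ_m/(ρ_m − ρ_c) = 1.26 km × 3273/546 = 7.55 km.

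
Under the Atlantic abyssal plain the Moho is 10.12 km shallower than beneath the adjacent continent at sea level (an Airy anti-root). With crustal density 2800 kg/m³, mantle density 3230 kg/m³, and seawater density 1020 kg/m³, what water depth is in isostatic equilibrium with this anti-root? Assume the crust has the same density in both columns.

Replacing a thickness d of crust by seawater at the top must be balanced by replacing crust with mantle at the base: d (ρ_c − ρ_w) = a (ρ_m − ρ_c).
d = a (ρ_m − ρ_c)/(ρ_c − ρ_w) = 10.12 km × 430/1780 = 2.44 km.

2.44 km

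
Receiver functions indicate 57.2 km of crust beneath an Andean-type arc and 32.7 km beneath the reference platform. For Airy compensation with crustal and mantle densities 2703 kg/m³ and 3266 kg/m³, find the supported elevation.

4.22 km

Excess crust Δ = 57.2 km − 32.7 km = 24.5 km, split between elevation h and root r with h + r = Δ.
Airy balance ρ_c h = (ρ_m − ρ_c) r gives r = h ρ_c/(ρ_m − ρ_c), so h (1 + ρ_c/(ρ_m − ρ_c)) = Δ, i.e. h = Δ (ρ_m − ρ_c)/ρ_m.
h = 24.5 km × 563/3266 = 4.22 km.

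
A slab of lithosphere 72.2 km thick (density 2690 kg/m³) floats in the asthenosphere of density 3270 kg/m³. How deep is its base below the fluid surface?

Draft d = t ρ_obj/ρ_fluid = 72.2 km × 2690/3270 = 59.4 km.

59.4 km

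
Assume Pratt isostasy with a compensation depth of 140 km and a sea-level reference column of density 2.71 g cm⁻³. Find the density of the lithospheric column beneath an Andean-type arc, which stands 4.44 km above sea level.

2.63 g cm⁻³

Pratt balance: ρ_ref D = ρ (D + h).
ρ = ρ_ref D/(D + h) = 2.71 × 140 km/(140 km + 4.44 km) = 2.63 g cm⁻³.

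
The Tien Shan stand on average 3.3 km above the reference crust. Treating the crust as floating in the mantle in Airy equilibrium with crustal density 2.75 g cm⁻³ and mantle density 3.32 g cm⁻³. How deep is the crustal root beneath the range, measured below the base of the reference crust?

15.9 km

Equating mass per unit area of the two columns: the weight of the topography is balanced by the buoyancy of the root, ρ_c h = (ρ_m − ρ_c) r.
r = h · ρ_c / (ρ_m − ρ_c) = 3.3 km × 2.75 / (3.32 − 2.75) = 15.9 km.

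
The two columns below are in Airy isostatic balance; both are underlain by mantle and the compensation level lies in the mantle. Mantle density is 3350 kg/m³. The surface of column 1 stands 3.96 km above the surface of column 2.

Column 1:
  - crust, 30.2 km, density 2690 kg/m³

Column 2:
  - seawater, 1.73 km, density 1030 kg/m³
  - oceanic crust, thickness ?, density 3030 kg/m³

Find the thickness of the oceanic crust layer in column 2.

Take the compensation level at the base of the deeper column (depth z_c below the surface of column 1) and equate Σ ρ_i t_i down to z_c; mantle fills any gap and the z_c terms cancel.
Column 1: 30.2×2690 + (z_c − 30.2)×3350
Column 2: 3.96×0 + 1.73×1030 + x×3030 + (z_c − 3.96 − 1.73 − x)×3350
The z_c×3350 term appears on both sides and cancels. Collect the known terms of each column as K = Σ(ρt)_known − 3350 × (depth of known layers): K_1 = 81238 − 3350×30.2 = −19932; K_2 = 1781.9 − 3350×(3.96 + 1.73) = −17279.6.
Balance: K_1 = K_2 − x×(3350 − 3030), so x = (K_2 − K_1)/(3350 − 3030) = 2652.4/320 = 8.29 km.

8.29 km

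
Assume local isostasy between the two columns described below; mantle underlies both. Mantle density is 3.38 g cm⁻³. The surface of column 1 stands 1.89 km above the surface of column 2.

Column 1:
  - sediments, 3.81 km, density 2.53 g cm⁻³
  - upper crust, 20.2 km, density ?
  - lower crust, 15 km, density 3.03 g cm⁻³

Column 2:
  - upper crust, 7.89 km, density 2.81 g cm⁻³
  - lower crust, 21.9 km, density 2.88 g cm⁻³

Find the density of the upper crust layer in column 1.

Take the compensation level at the base of the deeper column (depth z_c below the surface of column 1) and equate Σ ρ_i t_i down to z_c; mantle fills any gap and the z_c terms cancel.
Column 1: 3.81×2.53 + 20.2×ρ + 15×3.03 + (z_c − 39.01)×3.38
Column 2: 1.89×0 + 7.89×2.81 + 21.9×2.88 + (z_c − 1.89 − 29.79)×3.38
The z_c×3.38 term appears on both sides and cancels. Collect the known terms of each column as K = Σ(ρt)_known − 3.38 × (depth of known layers): K_1 = 55.0893 − 3.38×39.01 = −76.7645; K_2 = 85.2429 − 3.38×(1.89 + 29.79) = −21.8355.
Balance: K_1 + 20.2×ρ = K_2, so ρ = (K_2 − K_1)/20.2 = 54.929/20.2 = 2.72 g cm⁻³.

2.72 g cm⁻³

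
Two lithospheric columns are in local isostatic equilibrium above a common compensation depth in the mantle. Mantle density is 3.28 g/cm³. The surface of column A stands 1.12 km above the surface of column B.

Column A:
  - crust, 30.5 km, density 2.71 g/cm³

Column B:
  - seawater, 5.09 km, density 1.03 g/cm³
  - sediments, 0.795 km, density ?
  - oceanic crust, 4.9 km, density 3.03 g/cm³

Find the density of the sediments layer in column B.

1.98 g/cm³

Take the compensation level at the base of the deeper column (depth z_c below the surface of column A) and equate Σ ρ_i t_i down to z_c; mantle fills any gap and the z_c terms cancel.
Column A: 30.5×2.71 + (z_c − 30.5)×3.28
Column B: 1.12×0 + 5.09×1.03 + 0.795×ρ + 4.9×3.03 + (z_c − 1.12 − 10.785)×3.28
The z_c×3.28 term appears on both sides and cancels. Collect the known terms of each column as K = Σ(ρt)_known − 3.28 × (depth of known layers): K_A = 82.655 − 3.28×30.5 = −17.385; K_B = 20.0897 − 3.28×(1.12 + 10.785) = −18.9587.
Balance: K_A = K_B + 0.795×ρ, so ρ = (K_A − K_B)/0.795 = 1.5737/0.795 = 1.98 g/cm³.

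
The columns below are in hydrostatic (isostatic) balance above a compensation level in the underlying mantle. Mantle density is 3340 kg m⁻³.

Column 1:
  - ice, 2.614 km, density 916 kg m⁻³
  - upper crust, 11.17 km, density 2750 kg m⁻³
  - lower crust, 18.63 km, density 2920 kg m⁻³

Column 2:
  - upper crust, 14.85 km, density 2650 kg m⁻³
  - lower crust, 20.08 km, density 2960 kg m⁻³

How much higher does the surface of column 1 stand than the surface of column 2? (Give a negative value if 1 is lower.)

0.861 km

For any compensation level in the mantle, the mantle terms cancel and isostasy reduces to e = (Σt_1 − Σt_2) − (Σ(ρt)_1 − Σ(ρt)_2) / ρ_m.
Σt_1 = 32.414 km; Σt_2 = 34.93 km; Σ(ρt)_1 = 87511.524; Σ(ρt)_2 = 98789.3 (in km·kg m⁻³).
e = (32.414 − 34.93) − (87511.524 − 98789.3) / 3340 = 0.861 km.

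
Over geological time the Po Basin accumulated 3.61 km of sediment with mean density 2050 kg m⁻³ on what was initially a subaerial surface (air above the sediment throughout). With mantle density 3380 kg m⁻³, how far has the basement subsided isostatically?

2.19 km

Subaerial load: s = t ρ_sed / ρ_m = 3.61 km × 2050/3380 = 2.19 km.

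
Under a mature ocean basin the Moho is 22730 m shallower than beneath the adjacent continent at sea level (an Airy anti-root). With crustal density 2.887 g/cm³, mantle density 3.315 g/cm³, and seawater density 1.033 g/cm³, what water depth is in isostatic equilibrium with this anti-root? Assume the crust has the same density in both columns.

Replacing a thickness d of crust by seawater at the top must be balanced by replacing crust with mantle at the base: d (ρ_c − ρ_w) = a (ρ_m − ρ_c).
d = a (ρ_m − ρ_c)/(ρ_c − ρ_w) = 22730 m × 0.428/1.854 = 5250 m.

5250 m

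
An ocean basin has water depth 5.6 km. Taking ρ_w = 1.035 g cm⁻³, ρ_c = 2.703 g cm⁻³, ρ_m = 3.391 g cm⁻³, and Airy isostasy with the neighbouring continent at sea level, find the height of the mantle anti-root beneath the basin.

13.6 km

Balancing pressure at the compensation depth: replacing crust with seawater at the top is compensated by replacing crust with mantle at the base: d (ρ_c − ρ_w) = a (ρ_m − ρ_c).
a = d (ρ_c − ρ_w)/(ρ_m − ρ_c) = 5.6 km × 1.668/0.688 = 13.6 km.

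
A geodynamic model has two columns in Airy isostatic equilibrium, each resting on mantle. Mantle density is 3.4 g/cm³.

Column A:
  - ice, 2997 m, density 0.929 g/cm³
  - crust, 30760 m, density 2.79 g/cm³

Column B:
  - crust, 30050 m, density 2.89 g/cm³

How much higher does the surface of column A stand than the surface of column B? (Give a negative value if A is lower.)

For any compensation level in the mantle, the mantle terms cancel and isostasy reduces to e = (Σt_A − Σt_B) − (Σ(ρt)_A − Σ(ρt)_B) / ρ_m.
Σt_A = 33757 m; Σt_B = 30050 m; Σ(ρt)_A = 88604.613; Σ(ρt)_B = 86844.5 (in m·g/cm³).
e = (33757 − 30050) − (88604.613 − 86844.5) / 3.4 = 3190 m.

3190 m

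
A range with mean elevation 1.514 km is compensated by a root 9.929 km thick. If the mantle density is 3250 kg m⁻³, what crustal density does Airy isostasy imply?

2820 kg m⁻³

ρ_c h = (ρ_m − ρ_c) r → ρ_c (h + r) = ρ_m r → ρ_c = ρ_m r / (h + r).
ρ_c = 3250 × 9.929 km / (1.514 km + 9.929 km) = 2820 kg m⁻³.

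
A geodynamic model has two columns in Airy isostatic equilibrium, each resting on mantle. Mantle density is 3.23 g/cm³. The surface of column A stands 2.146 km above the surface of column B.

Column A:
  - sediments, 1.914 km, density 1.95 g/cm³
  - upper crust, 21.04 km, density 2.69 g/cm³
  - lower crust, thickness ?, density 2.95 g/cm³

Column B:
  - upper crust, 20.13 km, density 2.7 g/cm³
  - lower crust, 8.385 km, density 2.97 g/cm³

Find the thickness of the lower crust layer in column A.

21.3 km

Take the compensation level at the base of the deeper column (depth z_c below the surface of column A) and equate Σ ρ_i t_i down to z_c; mantle fills any gap and the z_c terms cancel.
Column A: 1.914×1.95 + 21.04×2.69 + x×2.95 + (z_c − 22.954 − x)×3.23
Column B: 2.146×0 + 20.13×2.7 + 8.385×2.97 + (z_c − 2.146 − 28.515)×3.23
The z_c×3.23 term appears on both sides and cancels. Collect the known terms of each column as K = Σ(ρt)_known − 3.23 × (depth of known layers): K_A = 60.3299 − 3.23×22.954 = −13.81152; K_B = 79.25445 − 3.23×(2.146 + 28.515) = −19.78058.
Balance: K_A − x×(3.23 − 2.95) = K_B, so x = (K_A − K_B)/(3.23 − 2.95) = 5.96906/0.28 = 21.3 km.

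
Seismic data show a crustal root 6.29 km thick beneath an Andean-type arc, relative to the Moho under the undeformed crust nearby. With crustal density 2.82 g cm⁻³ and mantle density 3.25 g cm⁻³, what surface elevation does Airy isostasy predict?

By Archimedes' principle applied to the lithosphere: ρ_c h = (ρ_m − ρ_c) r.
h = r (ρ_m − ρ_c) / ρ_c = 6.29 km × (3.25 − 2.82) / 2.82 = 0.959 km.

0.959 km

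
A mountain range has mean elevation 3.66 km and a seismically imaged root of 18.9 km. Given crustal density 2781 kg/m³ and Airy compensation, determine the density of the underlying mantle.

3320 kg/m³

Airy balance: ρ_c h = (ρ_m − ρ_c) r → ρ_m = ρ_c (1 + h/r).
ρ_m = 2781 × (1 + 3.66 km/18.9 km) = 3320 kg/m³.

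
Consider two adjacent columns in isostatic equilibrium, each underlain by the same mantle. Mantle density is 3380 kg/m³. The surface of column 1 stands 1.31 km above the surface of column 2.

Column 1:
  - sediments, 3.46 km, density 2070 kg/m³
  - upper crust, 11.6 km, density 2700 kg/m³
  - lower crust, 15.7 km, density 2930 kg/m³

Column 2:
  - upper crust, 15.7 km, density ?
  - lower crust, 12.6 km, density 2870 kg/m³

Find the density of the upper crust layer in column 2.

Take the compensation level at the base of the deeper column (depth z_c below the surface of column 1) and equate Σ ρ_i t_i down to z_c; mantle fills any gap and the z_c terms cancel.
Column 1: 3.46×2070 + 11.6×2700 + 15.7×2930 + (z_c − 30.76)×3380
Column 2: 1.31×0 + 15.7×ρ + 12.6×2870 + (z_c − 1.31 − 28.3)×3380
The z_c×3380 term appears on both sides and cancels. Collect the known terms of each column as K = Σ(ρt)_known − 3380 × (depth of known layers): K_1 = 84483.2 − 3380×30.76 = −19485.6; K_2 = 36162 − 3380×(1.31 + 28.3) = −63919.8.
Balance: K_1 = K_2 + 15.7×ρ, so ρ = (K_1 − K_2)/15.7 = 44434.2/15.7 = 2830 kg/m³.

2830 kg/m³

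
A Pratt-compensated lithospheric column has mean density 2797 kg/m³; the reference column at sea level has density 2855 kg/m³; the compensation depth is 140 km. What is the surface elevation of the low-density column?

2.9 km

ρ_ref D = ρ (D + h) → h = D (ρ_ref − ρ)/ρ.
h = 140 km × (2855 − 2797)/2797 = 2.9 km.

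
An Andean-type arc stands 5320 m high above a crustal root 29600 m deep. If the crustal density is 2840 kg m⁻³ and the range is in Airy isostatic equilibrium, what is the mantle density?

3350 kg m⁻³

Airy balance: ρ_c h = (ρ_m − ρ_c) r → ρ_m = ρ_c (1 + h/r).
ρ_m = 2840 × (1 + 5320 m/29600 m) = 3350 kg m⁻³.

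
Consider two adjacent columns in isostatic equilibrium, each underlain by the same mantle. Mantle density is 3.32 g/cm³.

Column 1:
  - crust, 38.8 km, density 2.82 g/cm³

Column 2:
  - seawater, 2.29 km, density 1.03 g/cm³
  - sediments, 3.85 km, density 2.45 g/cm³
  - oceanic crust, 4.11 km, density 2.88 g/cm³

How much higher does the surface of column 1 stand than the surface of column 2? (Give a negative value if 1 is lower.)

For any compensation level in the mantle, the mantle terms cancel and isostasy reduces to e = (Σt_1 − Σt_2) − (Σ(ρt)_1 − Σ(ρt)_2) / ρ_m.
Σt_1 = 38.8 km; Σt_2 = 10.25 km; Σ(ρt)_1 = 109.416; Σ(ρt)_2 = 23.628 (in km·g/cm³).
e = (38.8 − 10.25) − (109.416 − 23.628) / 3.32 = 2.71 km.

2.71 km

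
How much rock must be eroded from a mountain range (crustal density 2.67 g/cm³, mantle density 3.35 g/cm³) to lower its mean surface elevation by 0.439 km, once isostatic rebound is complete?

2.16 km

Net drop Δ = e − u = e − e ρ_c/ρ_m = e (ρ_m − ρ_c)/ρ_m.
e = Δ ρ_m/(ρ_m − ρ_c) = 0.439 km × 3.35/0.68 = 2.16 km.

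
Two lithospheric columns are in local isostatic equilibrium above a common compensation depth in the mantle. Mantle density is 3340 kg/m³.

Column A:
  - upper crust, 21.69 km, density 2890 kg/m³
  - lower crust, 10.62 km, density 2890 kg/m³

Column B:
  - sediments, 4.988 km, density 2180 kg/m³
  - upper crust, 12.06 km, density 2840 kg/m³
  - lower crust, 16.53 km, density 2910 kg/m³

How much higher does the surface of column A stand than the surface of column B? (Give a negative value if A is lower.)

For any compensation level in the mantle, the mantle terms cancel and isostasy reduces to e = (Σt_A − Σt_B) − (Σ(ρt)_A − Σ(ρt)_B) / ρ_m.
Σt_A = 32.31 km; Σt_B = 33.578 km; Σ(ρt)_A = 93375.9; Σ(ρt)_B = 93226.54 (in km·kg/m³).
e = (32.31 − 33.578) − (93375.9 − 93226.54) / 3340 = −1.31 km.

−1.31 km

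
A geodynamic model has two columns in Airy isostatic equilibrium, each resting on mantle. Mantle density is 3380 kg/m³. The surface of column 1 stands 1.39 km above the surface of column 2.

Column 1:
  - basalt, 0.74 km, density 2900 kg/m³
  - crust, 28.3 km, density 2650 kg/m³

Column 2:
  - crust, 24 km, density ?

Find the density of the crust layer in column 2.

2700 kg/m³

Take the compensation level at the base of the deeper column (depth z_c below the surface of column 1) and equate Σ ρ_i t_i down to z_c; mantle fills any gap and the z_c terms cancel.
Column 1: 0.74×2900 + 28.3×2650 + (z_c − 29.04)×3380
Column 2: 1.39×0 + 24×ρ + (z_c − 1.39 − 24)×3380
The z_c×3380 term appears on both sides and cancels. Collect the known terms of each column as K = Σ(ρt)_known − 3380 × (depth of known layers): K_1 = 77141 − 3380×29.04 = −21014.2; K_2 = 0 − 3380×(1.39 + 24) = −85818.2.
Balance: K_1 = K_2 + 24×ρ, so ρ = (K_1 − K_2)/24 = 64804/24 = 2700 kg/m³.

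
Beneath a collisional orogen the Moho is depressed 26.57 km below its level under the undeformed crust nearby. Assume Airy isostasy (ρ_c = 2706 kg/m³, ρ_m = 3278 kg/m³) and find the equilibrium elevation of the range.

By Archimedes' principle applied to the lithosphere: ρ_c h = (ρ_m − ρ_c) r.
h = r (ρ_m − ρ_c) / ρ_c = 26.57 km × (3278 − 2706) / 2706 = 5.62 km.

5.62 km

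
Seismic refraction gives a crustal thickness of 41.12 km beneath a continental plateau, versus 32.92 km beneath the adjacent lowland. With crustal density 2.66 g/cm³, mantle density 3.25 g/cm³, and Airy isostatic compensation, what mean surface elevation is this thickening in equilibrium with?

Excess crust Δ = 41.12 km − 32.92 km = 8.2 km, split between elevation h and root r with h + r = Δ.
Airy balance ρ_c h = (ρ_m − ρ_c) r gives r = h ρ_c/(ρ_m − ρ_c), so h (1 + ρ_c/(ρ_m − ρ_c)) = Δ, i.e. h = Δ (ρ_m − ρ_c)/ρ_m.
h = 8.2 km × 0.59/3.25 = 1.49 km.

1.49 km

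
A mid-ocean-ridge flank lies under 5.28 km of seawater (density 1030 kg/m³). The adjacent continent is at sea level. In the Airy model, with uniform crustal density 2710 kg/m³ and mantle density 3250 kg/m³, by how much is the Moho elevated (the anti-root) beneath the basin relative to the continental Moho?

Equating mass per unit area of the two columns: replacing crust with seawater at the top is compensated by replacing crust with mantle at the base: d (ρ_c − ρ_w) = a (ρ_m − ρ_c).
a = d (ρ_c − ρ_w)/(ρ_m − ρ_c) = 5.28 km × 1680/540 = 16.4 km.

16.4 km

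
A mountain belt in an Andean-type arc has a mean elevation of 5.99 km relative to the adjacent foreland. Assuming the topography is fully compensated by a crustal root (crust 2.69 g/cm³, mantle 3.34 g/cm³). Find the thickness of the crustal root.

24.8 km

Equating mass per unit area of the two columns: the weight of the topography is balanced by the buoyancy of the root, ρ_c h = (ρ_m − ρ_c) r.
r = h · ρ_c / (ρ_m − ρ_c) = 5.99 km × 2.69 / (3.34 − 2.69) = 24.8 km.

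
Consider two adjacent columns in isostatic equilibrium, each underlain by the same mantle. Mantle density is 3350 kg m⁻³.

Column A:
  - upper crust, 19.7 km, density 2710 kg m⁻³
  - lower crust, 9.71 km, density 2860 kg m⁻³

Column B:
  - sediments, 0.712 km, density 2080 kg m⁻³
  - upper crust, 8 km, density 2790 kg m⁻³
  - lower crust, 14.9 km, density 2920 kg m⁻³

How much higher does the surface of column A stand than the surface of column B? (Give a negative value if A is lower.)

For any compensation level in the mantle, the mantle terms cancel and isostasy reduces to e = (Σt_A − Σt_B) − (Σ(ρt)_A − Σ(ρt)_B) / ρ_m.
Σt_A = 29.41 km; Σt_B = 23.612 km; Σ(ρt)_A = 81157.6; Σ(ρt)_B = 67308.96 (in km·kg m⁻³).
e = (29.41 − 23.612) − (81157.6 − 67308.96) / 3350 = 1.66 km.

1.66 km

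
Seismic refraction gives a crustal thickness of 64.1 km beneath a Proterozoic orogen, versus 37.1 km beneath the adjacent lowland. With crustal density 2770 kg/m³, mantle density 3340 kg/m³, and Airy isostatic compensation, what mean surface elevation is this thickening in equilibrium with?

Excess crust Δ = 64.1 km − 37.1 km = 27 km, split between elevation h and root r with h + r = Δ.
Airy balance ρ_c h = (ρ_m − ρ_c) r gives r = h ρ_c/(ρ_m − ρ_c), so h (1 + ρ_c/(ρ_m − ρ_c)) = Δ, i.e. h = Δ (ρ_m − ρ_c)/ρ_m.
h = 27 km × 570/3340 = 4.61 km.

4.61 km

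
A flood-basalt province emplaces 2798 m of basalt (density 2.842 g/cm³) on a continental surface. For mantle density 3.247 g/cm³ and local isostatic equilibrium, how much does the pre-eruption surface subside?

2450 m

Subaerial loading: s = t ρ_load / ρ_m.
s = 2798 m × 2.842/3.247 = 2450 m.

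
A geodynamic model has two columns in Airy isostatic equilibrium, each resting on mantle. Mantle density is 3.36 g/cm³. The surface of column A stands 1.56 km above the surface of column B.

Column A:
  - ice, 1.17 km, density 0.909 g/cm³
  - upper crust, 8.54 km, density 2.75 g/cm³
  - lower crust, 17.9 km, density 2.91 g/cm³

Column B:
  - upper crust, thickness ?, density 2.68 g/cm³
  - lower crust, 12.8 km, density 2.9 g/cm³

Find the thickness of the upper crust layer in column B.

Take the compensation level at the base of the deeper column (depth z_c below the surface of column A) and equate Σ ρ_i t_i down to z_c; mantle fills any gap and the z_c terms cancel.
Column A: 1.17×0.909 + 8.54×2.75 + 17.9×2.91 + (z_c − 27.61)×3.36
Column B: 1.56×0 + x×2.68 + 12.8×2.9 + (z_c − 1.56 − 12.8 − x)×3.36
The z_c×3.36 term appears on both sides and cancels. Collect the known terms of each column as K = Σ(ρt)_known − 3.36 × (depth of known layers): K_A = 76.63753 − 3.36×27.61 = −16.13207; K_B = 37.12 − 3.36×(1.56 + 12.8) = −11.1296.
Balance: K_A = K_B − x×(3.36 − 2.68), so x = (K_B − K_A)/(3.36 − 2.68) = 5.00247/0.68 = 7.36 km.

7.36 km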